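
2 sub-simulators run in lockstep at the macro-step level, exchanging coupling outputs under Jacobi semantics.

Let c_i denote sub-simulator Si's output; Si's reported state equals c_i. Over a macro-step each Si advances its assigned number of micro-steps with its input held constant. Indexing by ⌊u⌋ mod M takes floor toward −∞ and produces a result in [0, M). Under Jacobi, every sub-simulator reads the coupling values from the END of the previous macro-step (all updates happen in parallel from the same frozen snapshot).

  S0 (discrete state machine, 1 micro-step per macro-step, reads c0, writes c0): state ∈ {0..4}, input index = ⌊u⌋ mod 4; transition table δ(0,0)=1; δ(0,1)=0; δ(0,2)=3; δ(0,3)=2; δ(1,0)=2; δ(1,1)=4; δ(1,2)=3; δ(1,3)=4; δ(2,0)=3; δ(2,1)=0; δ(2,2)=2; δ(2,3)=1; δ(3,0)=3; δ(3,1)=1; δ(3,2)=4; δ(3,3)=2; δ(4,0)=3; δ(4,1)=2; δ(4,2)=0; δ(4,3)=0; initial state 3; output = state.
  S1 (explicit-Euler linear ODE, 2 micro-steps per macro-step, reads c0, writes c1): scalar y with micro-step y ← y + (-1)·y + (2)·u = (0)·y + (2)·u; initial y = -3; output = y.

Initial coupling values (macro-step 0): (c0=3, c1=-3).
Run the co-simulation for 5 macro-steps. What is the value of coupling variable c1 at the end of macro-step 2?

macro 1: S0 reads c0=3 → after 1×micro: 2; S1 reads c0=3 → after 2×micro: 6 ⇒ (c0=2, c1=6)
macro 2: S0 reads c0=2 → after 1×micro: 2; S1 reads c0=2 → after 2×micro: 4 ⇒ (c0=2, c1=4)
macro 3: S0 reads c0=2 → after 1×micro: 2; S1 reads c0=2 → after 2×micro: 4 ⇒ (c0=2, c1=4)
macro 4: S0 reads c0=2 → after 1×micro: 2; S1 reads c0=2 → after 2×micro: 4 ⇒ (c0=2, c1=4)
macro 5: S0 reads c0=2 → after 1×micro: 2; S1 reads c0=2 → after 2×micro: 4 ⇒ (c0=2, c1=4)

c1 at macro-step 2 = 4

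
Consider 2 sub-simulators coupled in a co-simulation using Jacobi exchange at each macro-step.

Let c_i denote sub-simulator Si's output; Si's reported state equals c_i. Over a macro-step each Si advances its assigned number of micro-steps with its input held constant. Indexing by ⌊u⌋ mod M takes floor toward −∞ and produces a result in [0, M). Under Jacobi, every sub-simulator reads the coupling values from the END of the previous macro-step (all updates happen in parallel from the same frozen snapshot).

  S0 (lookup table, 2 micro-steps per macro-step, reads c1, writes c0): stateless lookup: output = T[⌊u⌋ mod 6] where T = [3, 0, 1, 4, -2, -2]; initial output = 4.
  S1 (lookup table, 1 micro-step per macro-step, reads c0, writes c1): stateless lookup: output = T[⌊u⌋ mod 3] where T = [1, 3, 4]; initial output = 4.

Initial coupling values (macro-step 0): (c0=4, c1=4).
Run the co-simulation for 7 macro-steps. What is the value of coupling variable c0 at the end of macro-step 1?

c0 at macro-step 1 = -2

macro 1: S0 reads c1=4 → after 2×micro: -2; S1 reads c0=4 → after 1×micro: 3 ⇒ (c0=-2, c1=3)
macro 2: S0 reads c1=3 → after 2×micro: 4; S1 reads c0=-2 → after 1×micro: 3 ⇒ (c0=4, c1=3)
macro 3: S0 reads c1=3 → after 2×micro: 4; S1 reads c0=4 → after 1×micro: 3 ⇒ (c0=4, c1=3)
macro 4: S0 reads c1=3 → after 2×micro: 4; S1 reads c0=4 → after 1×micro: 3 ⇒ (c0=4, c1=3)
macro 5: S0 reads c1=3 → after 2×micro: 4; S1 reads c0=4 → after 1×micro: 3 ⇒ (c0=4, c1=3)
macro 6: S0 reads c1=3 → after 2×micro: 4; S1 reads c0=4 → after 1×micro: 3 ⇒ (c0=4, c1=3)
macro 7: S0 reads c1=3 → after 2×micro: 4; S1 reads c0=4 → after 1×micro: 3 ⇒ (c0=4, c1=3)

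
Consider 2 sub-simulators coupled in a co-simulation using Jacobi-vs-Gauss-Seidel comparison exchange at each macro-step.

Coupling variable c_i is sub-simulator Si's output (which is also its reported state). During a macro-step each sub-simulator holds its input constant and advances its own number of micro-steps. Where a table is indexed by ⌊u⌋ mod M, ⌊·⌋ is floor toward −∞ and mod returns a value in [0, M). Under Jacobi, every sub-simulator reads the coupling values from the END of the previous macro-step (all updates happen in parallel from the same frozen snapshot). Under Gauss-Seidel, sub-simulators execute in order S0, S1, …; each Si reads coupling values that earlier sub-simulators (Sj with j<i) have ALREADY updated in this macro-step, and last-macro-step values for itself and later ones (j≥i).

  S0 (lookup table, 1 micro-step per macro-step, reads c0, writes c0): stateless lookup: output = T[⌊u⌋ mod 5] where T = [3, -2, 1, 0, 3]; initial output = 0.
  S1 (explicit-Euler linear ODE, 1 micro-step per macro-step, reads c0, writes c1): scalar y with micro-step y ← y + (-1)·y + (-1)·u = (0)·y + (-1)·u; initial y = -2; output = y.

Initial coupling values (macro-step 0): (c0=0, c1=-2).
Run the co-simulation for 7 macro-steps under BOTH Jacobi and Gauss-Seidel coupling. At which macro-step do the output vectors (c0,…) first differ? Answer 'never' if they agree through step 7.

[Jacobi] macro 1: S0 reads c0=0 → after 1×micro: 3; S1 reads c0=0 → after 1×micro: 0 ⇒ (c0=3, c1=0)
[Jacobi] macro 2: S0 reads c0=3 → after 1×micro: 0; S1 reads c0=3 → after 1×micro: -3 ⇒ (c0=0, c1=-3)
[Jacobi] macro 3: S0 reads c0=0 → after 1×micro: 3; S1 reads c0=0 → after 1×micro: 0 ⇒ (c0=3, c1=0)
[Jacobi] macro 4: S0 reads c0=3 → after 1×micro: 0; S1 reads c0=3 → after 1×micro: -3 ⇒ (c0=0, c1=-3)
[Jacobi] macro 5: S0 reads c0=0 → after 1×micro: 3; S1 reads c0=0 → after 1×micro: 0 ⇒ (c0=3, c1=0)
[Jacobi] macro 6: S0 reads c0=3 → after 1×micro: 0; S1 reads c0=3 → after 1×micro: -3 ⇒ (c0=0, c1=-3)
[Jacobi] macro 7: S0 reads c0=0 → after 1×micro: 3; S1 reads c0=0 → after 1×micro: 0 ⇒ (c0=3, c1=0)
[Gauss-Seidel] macro 1: S0 reads c0=0 → after 1×micro: 3; S1 reads c0=3 → after 1×micro: -3 ⇒ (c0=3, c1=-3)
[Gauss-Seidel] macro 2: S0 reads c0=3 → after 1×micro: 0; S1 reads c0=0 → after 1×micro: 0 ⇒ (c0=0, c1=0)
[Gauss-Seidel] macro 3: S0 reads c0=0 → after 1×micro: 3; S1 reads c0=3 → after 1×micro: -3 ⇒ (c0=3, c1=-3)
[Gauss-Seidel] macro 4: S0 reads c0=3 → after 1×micro: 0; S1 reads c0=0 → after 1×micro: 0 ⇒ (c0=0, c1=0)
[Gauss-Seidel] macro 5: S0 reads c0=0 → after 1×micro: 3; S1 reads c0=3 → after 1×micro: -3 ⇒ (c0=3, c1=-3)
[Gauss-Seidel] macro 6: S0 reads c0=3 → after 1×micro: 0; S1 reads c0=0 → after 1×micro: 0 ⇒ (c0=0, c1=0)
[Gauss-Seidel] macro 7: S0 reads c0=0 → after 1×micro: 3; S1 reads c0=3 → after 1×micro: -3 ⇒ (c0=3, c1=-3)

first divergence at macro-step: 1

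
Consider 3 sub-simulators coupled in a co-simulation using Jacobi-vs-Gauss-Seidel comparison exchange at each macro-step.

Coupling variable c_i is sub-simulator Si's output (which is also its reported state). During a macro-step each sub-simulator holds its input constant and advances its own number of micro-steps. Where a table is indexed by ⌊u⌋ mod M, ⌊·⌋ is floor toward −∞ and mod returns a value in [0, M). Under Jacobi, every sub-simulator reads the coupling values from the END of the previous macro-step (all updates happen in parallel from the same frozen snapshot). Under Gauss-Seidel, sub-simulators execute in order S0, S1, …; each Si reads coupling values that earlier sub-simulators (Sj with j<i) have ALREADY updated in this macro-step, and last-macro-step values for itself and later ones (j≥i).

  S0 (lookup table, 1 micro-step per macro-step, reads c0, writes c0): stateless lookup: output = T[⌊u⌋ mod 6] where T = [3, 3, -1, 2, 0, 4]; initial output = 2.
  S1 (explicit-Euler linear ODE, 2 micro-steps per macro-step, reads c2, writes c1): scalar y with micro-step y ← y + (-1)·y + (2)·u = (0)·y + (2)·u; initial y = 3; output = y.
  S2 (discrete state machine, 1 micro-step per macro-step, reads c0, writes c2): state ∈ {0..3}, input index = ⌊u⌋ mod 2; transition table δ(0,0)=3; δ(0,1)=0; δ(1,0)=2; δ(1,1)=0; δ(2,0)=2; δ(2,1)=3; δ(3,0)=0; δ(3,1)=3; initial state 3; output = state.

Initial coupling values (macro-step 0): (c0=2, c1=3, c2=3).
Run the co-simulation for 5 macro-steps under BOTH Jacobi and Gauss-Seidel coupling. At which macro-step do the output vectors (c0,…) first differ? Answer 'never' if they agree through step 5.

[Jacobi] macro 1: S0 reads c0=2 → after 1×micro: -1; S1 reads c2=3 → after 2×micro: 6; S2 reads c0=2 → after 1×micro: 0 ⇒ (c0=-1, c1=6, c2=0)
[Jacobi] macro 2: S0 reads c0=-1 → after 1×micro: 4; S1 reads c2=0 → after 2×micro: 0; S2 reads c0=-1 → after 1×micro: 0 ⇒ (c0=4, c1=0, c2=0)
[Jacobi] macro 3: S0 reads c0=4 → after 1×micro: 0; S1 reads c2=0 → after 2×micro: 0; S2 reads c0=4 → after 1×micro: 3 ⇒ (c0=0, c1=0, c2=3)
[Jacobi] macro 4: S0 reads c0=0 → after 1×micro: 3; S1 reads c2=3 → after 2×micro: 6; S2 reads c0=0 → after 1×micro: 0 ⇒ (c0=3, c1=6, c2=0)
[Jacobi] macro 5: S0 reads c0=3 → after 1×micro: 2; S1 reads c2=0 → after 2×micro: 0; S2 reads c0=3 → after 1×micro: 0 ⇒ (c0=2, c1=0, c2=0)
[Gauss-Seidel] macro 1: S0 reads c0=2 → after 1×micro: -1; S1 reads c2=3 → after 2×micro: 6; S2 reads c0=-1 → after 1×micro: 3 ⇒ (c0=-1, c1=6, c2=3)
[Gauss-Seidel] macro 2: S0 reads c0=-1 → after 1×micro: 4; S1 reads c2=3 → after 2×micro: 6; S2 reads c0=4 → after 1×micro: 0 ⇒ (c0=4, c1=6, c2=0)
[Gauss-Seidel] macro 3: S0 reads c0=4 → after 1×micro: 0; S1 reads c2=0 → after 2×micro: 0; S2 reads c0=0 → after 1×micro: 3 ⇒ (c0=0, c1=0, c2=3)
[Gauss-Seidel] macro 4: S0 reads c0=0 → after 1×micro: 3; S1 reads c2=3 → after 2×micro: 6; S2 reads c0=3 → after 1×micro: 3 ⇒ (c0=3, c1=6, c2=3)
[Gauss-Seidel] macro 5: S0 reads c0=3 → after 1×micro: 2; S1 reads c2=3 → after 2×micro: 6; S2 reads c0=2 → after 1×micro: 0 ⇒ (c0=2, c1=6, c2=0)

first divergence at macro-step: 1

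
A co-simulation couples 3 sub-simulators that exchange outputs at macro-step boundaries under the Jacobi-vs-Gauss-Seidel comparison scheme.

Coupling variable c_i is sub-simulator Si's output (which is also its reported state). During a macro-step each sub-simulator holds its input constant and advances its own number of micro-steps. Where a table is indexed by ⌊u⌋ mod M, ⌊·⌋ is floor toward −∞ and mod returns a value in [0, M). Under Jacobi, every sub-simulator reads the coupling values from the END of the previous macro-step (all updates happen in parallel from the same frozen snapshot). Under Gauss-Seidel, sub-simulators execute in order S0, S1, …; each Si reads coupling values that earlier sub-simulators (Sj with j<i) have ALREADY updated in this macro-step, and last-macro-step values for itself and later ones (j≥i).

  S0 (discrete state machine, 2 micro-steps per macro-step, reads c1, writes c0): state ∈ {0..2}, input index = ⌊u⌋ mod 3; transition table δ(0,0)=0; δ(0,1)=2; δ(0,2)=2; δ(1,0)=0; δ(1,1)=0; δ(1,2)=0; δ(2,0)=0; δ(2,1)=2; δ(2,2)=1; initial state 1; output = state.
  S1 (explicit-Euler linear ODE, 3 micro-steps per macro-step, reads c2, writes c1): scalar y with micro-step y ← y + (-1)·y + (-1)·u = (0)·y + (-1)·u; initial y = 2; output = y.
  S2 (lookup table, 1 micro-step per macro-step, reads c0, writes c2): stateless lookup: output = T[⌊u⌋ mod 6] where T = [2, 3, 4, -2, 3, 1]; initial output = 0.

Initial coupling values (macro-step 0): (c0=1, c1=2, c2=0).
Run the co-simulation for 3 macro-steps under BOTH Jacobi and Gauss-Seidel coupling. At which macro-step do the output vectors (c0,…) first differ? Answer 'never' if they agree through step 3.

[Jacobi] macro 1: S0 reads c1=2 → after 2×micro: 2; S1 reads c2=0 → after 3×micro: 0; S2 reads c0=1 → after 1×micro: 3 ⇒ (c0=2, c1=0, c2=3)
[Jacobi] macro 2: S0 reads c1=0 → after 2×micro: 0; S1 reads c2=3 → after 3×micro: -3; S2 reads c0=2 → after 1×micro: 4 ⇒ (c0=0, c1=-3, c2=4)
[Jacobi] macro 3: S0 reads c1=-3 → after 2×micro: 0; S1 reads c2=4 → after 3×micro: -4; S2 reads c0=0 → after 1×micro: 2 ⇒ (c0=0, c1=-4, c2=2)
[Gauss-Seidel] macro 1: S0 reads c1=2 → after 2×micro: 2; S1 reads c2=0 → after 3×micro: 0; S2 reads c0=2 → after 1×micro: 4 ⇒ (c0=2, c1=0, c2=4)
[Gauss-Seidel] macro 2: S0 reads c1=0 → after 2×micro: 0; S1 reads c2=4 → after 3×micro: -4; S2 reads c0=0 → after 1×micro: 2 ⇒ (c0=0, c1=-4, c2=2)
[Gauss-Seidel] macro 3: S0 reads c1=-4 → after 2×micro: 1; S1 reads c2=2 → after 3×micro: -2; S2 reads c0=1 → after 1×micro: 3 ⇒ (c0=1, c1=-2, c2=3)

first divergence at macro-step: 1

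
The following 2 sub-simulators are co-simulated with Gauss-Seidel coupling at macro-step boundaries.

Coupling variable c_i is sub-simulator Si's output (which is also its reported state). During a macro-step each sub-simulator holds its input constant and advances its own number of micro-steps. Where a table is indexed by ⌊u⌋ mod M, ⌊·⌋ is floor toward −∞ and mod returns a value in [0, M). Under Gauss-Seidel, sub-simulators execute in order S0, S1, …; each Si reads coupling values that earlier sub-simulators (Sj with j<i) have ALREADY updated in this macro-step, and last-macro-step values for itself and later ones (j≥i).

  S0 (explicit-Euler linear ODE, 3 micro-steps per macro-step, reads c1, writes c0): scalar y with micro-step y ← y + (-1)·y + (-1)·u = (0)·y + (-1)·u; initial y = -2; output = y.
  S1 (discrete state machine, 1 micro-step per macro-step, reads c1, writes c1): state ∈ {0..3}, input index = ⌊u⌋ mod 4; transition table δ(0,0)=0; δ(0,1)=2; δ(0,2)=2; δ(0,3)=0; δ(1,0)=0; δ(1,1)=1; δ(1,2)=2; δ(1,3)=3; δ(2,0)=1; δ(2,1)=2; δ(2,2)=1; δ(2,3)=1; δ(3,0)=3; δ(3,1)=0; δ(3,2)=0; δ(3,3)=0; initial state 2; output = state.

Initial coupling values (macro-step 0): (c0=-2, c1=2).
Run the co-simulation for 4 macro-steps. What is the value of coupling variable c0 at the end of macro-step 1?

macro 1: S0 reads c1=2 → after 3×micro: -2; S1 reads c1=2 → after 1×micro: 1 ⇒ (c0=-2, c1=1)
macro 2: S0 reads c1=1 → after 3×micro: -1; S1 reads c1=1 → after 1×micro: 1 ⇒ (c0=-1, c1=1)
macro 3: S0 reads c1=1 → after 3×micro: -1; S1 reads c1=1 → after 1×micro: 1 ⇒ (c0=-1, c1=1)
macro 4: S0 reads c1=1 → after 3×micro: -1; S1 reads c1=1 → after 1×micro: 1 ⇒ (c0=-1, c1=1)

c0 at macro-step 1 = -2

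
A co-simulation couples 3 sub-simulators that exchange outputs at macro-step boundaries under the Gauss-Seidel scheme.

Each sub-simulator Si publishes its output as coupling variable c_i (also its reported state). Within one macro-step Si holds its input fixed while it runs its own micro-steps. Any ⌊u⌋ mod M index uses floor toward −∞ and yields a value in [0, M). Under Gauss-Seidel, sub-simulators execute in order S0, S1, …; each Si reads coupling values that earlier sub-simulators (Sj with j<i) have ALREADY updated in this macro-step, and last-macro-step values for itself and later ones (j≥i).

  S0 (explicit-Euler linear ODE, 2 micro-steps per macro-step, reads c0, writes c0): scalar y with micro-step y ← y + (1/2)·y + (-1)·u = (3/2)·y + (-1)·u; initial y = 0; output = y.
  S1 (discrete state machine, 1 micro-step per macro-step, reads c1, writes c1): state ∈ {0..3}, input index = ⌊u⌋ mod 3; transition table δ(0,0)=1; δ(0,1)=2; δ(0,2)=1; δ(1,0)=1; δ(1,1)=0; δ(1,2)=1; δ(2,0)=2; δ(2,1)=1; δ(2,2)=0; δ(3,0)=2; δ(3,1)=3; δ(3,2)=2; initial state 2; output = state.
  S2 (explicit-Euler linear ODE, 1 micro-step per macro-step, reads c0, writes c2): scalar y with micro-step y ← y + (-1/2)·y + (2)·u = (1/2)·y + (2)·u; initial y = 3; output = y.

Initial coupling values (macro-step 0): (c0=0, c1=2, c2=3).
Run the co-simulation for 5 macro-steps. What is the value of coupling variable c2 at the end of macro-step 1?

macro 1: S0 reads c0=0 → after 2×micro: 0; S1 reads c1=2 → after 1×micro: 0; S2 reads c0=0 → after 1×micro: 3/2 ⇒ (c0=0, c1=0, c2=3/2)
macro 2: S0 reads c0=0 → after 2×micro: 0; S1 reads c1=0 → after 1×micro: 1; S2 reads c0=0 → after 1×micro: 3/4 ⇒ (c0=0, c1=1, c2=3/4)
macro 3: S0 reads c0=0 → after 2×micro: 0; S1 reads c1=1 → after 1×micro: 0; S2 reads c0=0 → after 1×micro: 3/8 ⇒ (c0=0, c1=0, c2=3/8)
macro 4: S0 reads c0=0 → after 2×micro: 0; S1 reads c1=0 → after 1×micro: 1; S2 reads c0=0 → after 1×micro: 3/16 ⇒ (c0=0, c1=1, c2=3/16)
macro 5: S0 reads c0=0 → after 2×micro: 0; S1 reads c1=1 → after 1×micro: 0; S2 reads c0=0 → after 1×micro: 3/32 ⇒ (c0=0, c1=0, c2=3/32)

c2 at macro-step 1 = 3/2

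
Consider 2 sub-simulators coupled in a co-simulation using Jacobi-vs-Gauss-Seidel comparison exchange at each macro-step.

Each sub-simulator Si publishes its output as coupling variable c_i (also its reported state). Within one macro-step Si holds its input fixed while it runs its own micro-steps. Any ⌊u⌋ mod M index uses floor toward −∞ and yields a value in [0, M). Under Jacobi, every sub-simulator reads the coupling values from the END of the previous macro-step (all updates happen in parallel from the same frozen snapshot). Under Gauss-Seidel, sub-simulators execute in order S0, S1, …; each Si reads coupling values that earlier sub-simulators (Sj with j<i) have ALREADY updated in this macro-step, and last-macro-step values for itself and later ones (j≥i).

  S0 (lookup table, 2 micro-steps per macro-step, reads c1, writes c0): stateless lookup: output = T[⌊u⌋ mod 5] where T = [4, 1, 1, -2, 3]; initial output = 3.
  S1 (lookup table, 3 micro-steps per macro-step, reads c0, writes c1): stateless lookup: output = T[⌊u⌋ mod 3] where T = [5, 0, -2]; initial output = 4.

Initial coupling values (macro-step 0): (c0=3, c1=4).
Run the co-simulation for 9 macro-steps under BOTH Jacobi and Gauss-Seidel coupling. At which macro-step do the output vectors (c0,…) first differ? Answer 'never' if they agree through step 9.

first divergence at macro-step: 2

[Jacobi] macro 1: S0 reads c1=4 → after 2×micro: 3; S1 reads c0=3 → after 3×micro: 5 ⇒ (c0=3, c1=5)
[Jacobi] macro 2: S0 reads c1=5 → after 2×micro: 4; S1 reads c0=3 → after 3×micro: 5 ⇒ (c0=4, c1=5)
[Jacobi] macro 3: S0 reads c1=5 → after 2×micro: 4; S1 reads c0=4 → after 3×micro: 0 ⇒ (c0=4, c1=0)
[Jacobi] macro 4: S0 reads c1=0 → after 2×micro: 4; S1 reads c0=4 → after 3×micro: 0 ⇒ (c0=4, c1=0)
[Jacobi] macro 5: S0 reads c1=0 → after 2×micro: 4; S1 reads c0=4 → after 3×micro: 0 ⇒ (c0=4, c1=0)
[Jacobi] macro 6: S0 reads c1=0 → after 2×micro: 4; S1 reads c0=4 → after 3×micro: 0 ⇒ (c0=4, c1=0)
[Jacobi] macro 7: S0 reads c1=0 → after 2×micro: 4; S1 reads c0=4 → after 3×micro: 0 ⇒ (c0=4, c1=0)
[Jacobi] macro 8: S0 reads c1=0 → after 2×micro: 4; S1 reads c0=4 → after 3×micro: 0 ⇒ (c0=4, c1=0)
[Jacobi] macro 9: S0 reads c1=0 → after 2×micro: 4; S1 reads c0=4 → after 3×micro: 0 ⇒ (c0=4, c1=0)
[Gauss-Seidel] macro 1: S0 reads c1=4 → after 2×micro: 3; S1 reads c0=3 → after 3×micro: 5 ⇒ (c0=3, c1=5)
[Gauss-Seidel] macro 2: S0 reads c1=5 → after 2×micro: 4; S1 reads c0=4 → after 3×micro: 0 ⇒ (c0=4, c1=0)
[Gauss-Seidel] macro 3: S0 reads c1=0 → after 2×micro: 4; S1 reads c0=4 → after 3×micro: 0 ⇒ (c0=4, c1=0)
[Gauss-Seidel] macro 4: S0 reads c1=0 → after 2×micro: 4; S1 reads c0=4 → after 3×micro: 0 ⇒ (c0=4, c1=0)
[Gauss-Seidel] macro 5: S0 reads c1=0 → after 2×micro: 4; S1 reads c0=4 → after 3×micro: 0 ⇒ (c0=4, c1=0)
[Gauss-Seidel] macro 6: S0 reads c1=0 → after 2×micro: 4; S1 reads c0=4 → after 3×micro: 0 ⇒ (c0=4, c1=0)
[Gauss-Seidel] macro 7: S0 reads c1=0 → after 2×micro: 4; S1 reads c0=4 → after 3×micro: 0 ⇒ (c0=4, c1=0)
[Gauss-Seidel] macro 8: S0 reads c1=0 → after 2×micro: 4; S1 reads c0=4 → after 3×micro: 0 ⇒ (c0=4, c1=0)
[Gauss-Seidel] macro 9: S0 reads c1=0 → after 2×micro: 4; S1 reads c0=4 → after 3×micro: 0 ⇒ (c0=4, c1=0)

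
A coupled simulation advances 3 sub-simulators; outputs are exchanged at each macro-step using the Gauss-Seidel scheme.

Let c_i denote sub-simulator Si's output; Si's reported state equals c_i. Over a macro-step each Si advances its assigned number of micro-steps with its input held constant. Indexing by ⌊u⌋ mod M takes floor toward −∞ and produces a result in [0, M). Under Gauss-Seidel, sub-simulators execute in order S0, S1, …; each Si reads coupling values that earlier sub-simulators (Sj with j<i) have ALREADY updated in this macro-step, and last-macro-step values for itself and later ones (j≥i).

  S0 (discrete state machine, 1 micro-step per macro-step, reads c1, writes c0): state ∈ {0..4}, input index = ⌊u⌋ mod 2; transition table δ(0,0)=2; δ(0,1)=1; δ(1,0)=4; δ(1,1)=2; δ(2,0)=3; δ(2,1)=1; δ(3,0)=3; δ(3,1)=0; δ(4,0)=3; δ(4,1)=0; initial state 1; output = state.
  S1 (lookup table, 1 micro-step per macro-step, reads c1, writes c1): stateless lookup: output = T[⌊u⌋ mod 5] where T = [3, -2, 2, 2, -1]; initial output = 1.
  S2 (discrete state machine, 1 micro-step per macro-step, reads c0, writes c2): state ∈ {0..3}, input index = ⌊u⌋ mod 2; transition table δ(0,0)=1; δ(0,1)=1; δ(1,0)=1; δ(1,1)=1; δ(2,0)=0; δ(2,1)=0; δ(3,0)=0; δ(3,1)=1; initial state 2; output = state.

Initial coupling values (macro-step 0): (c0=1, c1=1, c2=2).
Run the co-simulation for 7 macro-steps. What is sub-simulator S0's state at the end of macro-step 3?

S0 state at macro-step 3 = 3

macro 1: S0 reads c1=1 → after 1×micro: 2; S1 reads c1=1 → after 1×micro: -2; S2 reads c0=2 → after 1×micro: 0 ⇒ (c0=2, c1=-2, c2=0)
macro 2: S0 reads c1=-2 → after 1×micro: 3; S1 reads c1=-2 → after 1×micro: 2; S2 reads c0=3 → after 1×micro: 1 ⇒ (c0=3, c1=2, c2=1)
macro 3: S0 reads c1=2 → after 1×micro: 3; S1 reads c1=2 → after 1×micro: 2; S2 reads c0=3 → after 1×micro: 1 ⇒ (c0=3, c1=2, c2=1)
macro 4: S0 reads c1=2 → after 1×micro: 3; S1 reads c1=2 → after 1×micro: 2; S2 reads c0=3 → after 1×micro: 1 ⇒ (c0=3, c1=2, c2=1)
macro 5: S0 reads c1=2 → after 1×micro: 3; S1 reads c1=2 → after 1×micro: 2; S2 reads c0=3 → after 1×micro: 1 ⇒ (c0=3, c1=2, c2=1)
macro 6: S0 reads c1=2 → after 1×micro: 3; S1 reads c1=2 → after 1×micro: 2; S2 reads c0=3 → after 1×micro: 1 ⇒ (c0=3, c1=2, c2=1)
macro 7: S0 reads c1=2 → after 1×micro: 3; S1 reads c1=2 → after 1×micro: 2; S2 reads c0=3 → after 1×micro: 1 ⇒ (c0=3, c1=2, c2=1)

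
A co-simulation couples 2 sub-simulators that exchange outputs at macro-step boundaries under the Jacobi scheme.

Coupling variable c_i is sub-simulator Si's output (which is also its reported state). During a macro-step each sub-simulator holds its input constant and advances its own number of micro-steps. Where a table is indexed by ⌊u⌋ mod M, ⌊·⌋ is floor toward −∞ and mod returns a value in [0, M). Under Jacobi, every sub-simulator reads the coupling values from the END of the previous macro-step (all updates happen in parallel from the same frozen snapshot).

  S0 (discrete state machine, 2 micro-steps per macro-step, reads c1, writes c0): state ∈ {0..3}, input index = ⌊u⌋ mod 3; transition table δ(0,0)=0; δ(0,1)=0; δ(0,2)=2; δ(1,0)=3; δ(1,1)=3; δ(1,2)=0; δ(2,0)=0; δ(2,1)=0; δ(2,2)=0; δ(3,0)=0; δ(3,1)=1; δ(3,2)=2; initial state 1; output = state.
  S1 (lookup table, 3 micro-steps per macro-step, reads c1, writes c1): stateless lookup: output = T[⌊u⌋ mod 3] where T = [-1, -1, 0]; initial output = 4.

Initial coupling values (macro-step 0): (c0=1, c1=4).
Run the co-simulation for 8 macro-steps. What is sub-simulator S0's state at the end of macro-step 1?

macro 1: S0 reads c1=4 → after 2×micro: 1; S1 reads c1=4 → after 3×micro: -1 ⇒ (c0=1, c1=-1)
macro 2: S0 reads c1=-1 → after 2×micro: 2; S1 reads c1=-1 → after 3×micro: 0 ⇒ (c0=2, c1=0)
macro 3: S0 reads c1=0 → after 2×micro: 0; S1 reads c1=0 → after 3×micro: -1 ⇒ (c0=0, c1=-1)
macro 4: S0 reads c1=-1 → after 2×micro: 0; S1 reads c1=-1 → after 3×micro: 0 ⇒ (c0=0, c1=0)
macro 5: S0 reads c1=0 → after 2×micro: 0; S1 reads c1=0 → after 3×micro: -1 ⇒ (c0=0, c1=-1)
macro 6: S0 reads c1=-1 → after 2×micro: 0; S1 reads c1=-1 → after 3×micro: 0 ⇒ (c0=0, c1=0)
macro 7: S0 reads c1=0 → after 2×micro: 0; S1 reads c1=0 → after 3×micro: -1 ⇒ (c0=0, c1=-1)
macro 8: S0 reads c1=-1 → after 2×micro: 0; S1 reads c1=-1 → after 3×micro: 0 ⇒ (c0=0, c1=0)

S0 state at macro-step 1 = 1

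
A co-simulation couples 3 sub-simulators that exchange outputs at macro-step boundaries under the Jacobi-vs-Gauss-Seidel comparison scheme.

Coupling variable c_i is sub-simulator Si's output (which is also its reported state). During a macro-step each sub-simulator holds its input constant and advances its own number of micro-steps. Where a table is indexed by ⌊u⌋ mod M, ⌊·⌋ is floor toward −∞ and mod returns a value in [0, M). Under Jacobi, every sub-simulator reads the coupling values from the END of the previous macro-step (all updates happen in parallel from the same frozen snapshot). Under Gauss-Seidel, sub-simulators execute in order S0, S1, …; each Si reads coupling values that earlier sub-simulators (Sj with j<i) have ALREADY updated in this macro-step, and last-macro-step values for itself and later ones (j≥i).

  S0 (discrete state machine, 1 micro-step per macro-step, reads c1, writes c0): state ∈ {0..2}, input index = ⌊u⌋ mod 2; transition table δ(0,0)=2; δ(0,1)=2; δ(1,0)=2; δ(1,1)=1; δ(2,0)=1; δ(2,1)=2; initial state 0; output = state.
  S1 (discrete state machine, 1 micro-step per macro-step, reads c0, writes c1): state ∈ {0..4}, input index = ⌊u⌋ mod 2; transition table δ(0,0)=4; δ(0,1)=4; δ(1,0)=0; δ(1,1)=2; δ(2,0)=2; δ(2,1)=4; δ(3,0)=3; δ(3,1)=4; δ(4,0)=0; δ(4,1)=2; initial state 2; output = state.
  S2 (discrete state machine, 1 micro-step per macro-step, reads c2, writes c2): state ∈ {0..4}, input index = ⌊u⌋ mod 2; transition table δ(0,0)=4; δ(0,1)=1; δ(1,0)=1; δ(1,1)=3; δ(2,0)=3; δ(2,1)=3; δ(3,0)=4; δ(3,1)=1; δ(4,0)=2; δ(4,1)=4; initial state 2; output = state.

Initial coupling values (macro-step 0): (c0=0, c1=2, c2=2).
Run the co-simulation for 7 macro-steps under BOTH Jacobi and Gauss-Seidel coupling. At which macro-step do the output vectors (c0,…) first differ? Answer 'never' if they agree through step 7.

first divergence at macro-step: 2

[Jacobi] macro 1: S0 reads c1=2 → after 1×micro: 2; S1 reads c0=0 → after 1×micro: 2; S2 reads c2=2 → after 1×micro: 3 ⇒ (c0=2, c1=2, c2=3)
[Jacobi] macro 2: S0 reads c1=2 → after 1×micro: 1; S1 reads c0=2 → after 1×micro: 2; S2 reads c2=3 → after 1×micro: 1 ⇒ (c0=1, c1=2, c2=1)
[Jacobi] macro 3: S0 reads c1=2 → after 1×micro: 2; S1 reads c0=1 → after 1×micro: 4; S2 reads c2=1 → after 1×micro: 3 ⇒ (c0=2, c1=4, c2=3)
[Jacobi] macro 4: S0 reads c1=4 → after 1×micro: 1; S1 reads c0=2 → after 1×micro: 0; S2 reads c2=3 → after 1×micro: 1 ⇒ (c0=1, c1=0, c2=1)
[Jacobi] macro 5: S0 reads c1=0 → after 1×micro: 2; S1 reads c0=1 → after 1×micro: 4; S2 reads c2=1 → after 1×micro: 3 ⇒ (c0=2, c1=4, c2=3)
[Jacobi] macro 6: S0 reads c1=4 → after 1×micro: 1; S1 reads c0=2 → after 1×micro: 0; S2 reads c2=3 → after 1×micro: 1 ⇒ (c0=1, c1=0, c2=1)
[Jacobi] macro 7: S0 reads c1=0 → after 1×micro: 2; S1 reads c0=1 → after 1×micro: 4; S2 reads c2=1 → after 1×micro: 3 ⇒ (c0=2, c1=4, c2=3)
[Gauss-Seidel] macro 1: S0 reads c1=2 → after 1×micro: 2; S1 reads c0=2 → after 1×micro: 2; S2 reads c2=2 → after 1×micro: 3 ⇒ (c0=2, c1=2, c2=3)
[Gauss-Seidel] macro 2: S0 reads c1=2 → after 1×micro: 1; S1 reads c0=1 → after 1×micro: 4; S2 reads c2=3 → after 1×micro: 1 ⇒ (c0=1, c1=4, c2=1)
[Gauss-Seidel] macro 3: S0 reads c1=4 → after 1×micro: 2; S1 reads c0=2 → after 1×micro: 0; S2 reads c2=1 → after 1×micro: 3 ⇒ (c0=2, c1=0, c2=3)
[Gauss-Seidel] macro 4: S0 reads c1=0 → after 1×micro: 1; S1 reads c0=1 → after 1×micro: 4; S2 reads c2=3 → after 1×micro: 1 ⇒ (c0=1, c1=4, c2=1)
[Gauss-Seidel] macro 5: S0 reads c1=4 → after 1×micro: 2; S1 reads c0=2 → after 1×micro: 0; S2 reads c2=1 → after 1×micro: 3 ⇒ (c0=2, c1=0, c2=3)
[Gauss-Seidel] macro 6: S0 reads c1=0 → after 1×micro: 1; S1 reads c0=1 → after 1×micro: 4; S2 reads c2=3 → after 1×micro: 1 ⇒ (c0=1, c1=4, c2=1)
[Gauss-Seidel] macro 7: S0 reads c1=4 → after 1×micro: 2; S1 reads c0=2 → after 1×micro: 0; S2 reads c2=1 → after 1×micro: 3 ⇒ (c0=2, c1=0, c2=3)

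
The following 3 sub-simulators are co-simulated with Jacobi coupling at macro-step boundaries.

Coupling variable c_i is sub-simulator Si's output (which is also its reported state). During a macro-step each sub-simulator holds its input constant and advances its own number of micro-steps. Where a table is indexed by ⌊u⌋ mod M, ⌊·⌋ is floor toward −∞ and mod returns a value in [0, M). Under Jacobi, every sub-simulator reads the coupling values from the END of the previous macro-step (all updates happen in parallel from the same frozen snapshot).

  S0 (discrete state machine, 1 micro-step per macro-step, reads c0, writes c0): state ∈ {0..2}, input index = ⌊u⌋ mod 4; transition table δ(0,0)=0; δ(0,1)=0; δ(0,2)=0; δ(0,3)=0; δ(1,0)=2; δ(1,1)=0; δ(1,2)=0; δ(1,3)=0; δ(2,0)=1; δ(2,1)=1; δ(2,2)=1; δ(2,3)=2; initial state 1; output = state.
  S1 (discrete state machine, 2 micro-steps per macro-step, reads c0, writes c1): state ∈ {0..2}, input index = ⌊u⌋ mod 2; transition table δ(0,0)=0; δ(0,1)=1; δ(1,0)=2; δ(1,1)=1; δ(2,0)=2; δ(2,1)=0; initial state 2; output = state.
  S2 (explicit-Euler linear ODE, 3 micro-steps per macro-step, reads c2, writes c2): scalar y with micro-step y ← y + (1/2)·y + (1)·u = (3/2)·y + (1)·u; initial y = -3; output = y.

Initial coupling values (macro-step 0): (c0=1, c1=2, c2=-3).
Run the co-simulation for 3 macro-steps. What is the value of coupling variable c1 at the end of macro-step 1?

macro 1: S0 reads c0=1 → after 1×micro: 0; S1 reads c0=1 → after 2×micro: 1; S2 reads c2=-3 → after 3×micro: -195/8 ⇒ (c0=0, c1=1, c2=-195/8)
macro 2: S0 reads c0=0 → after 1×micro: 0; S1 reads c0=0 → after 2×micro: 2; S2 reads c2=-195/8 → after 3×micro: -12675/64 ⇒ (c0=0, c1=2, c2=-12675/64)
macro 3: S0 reads c0=0 → after 1×micro: 0; S1 reads c0=0 → after 2×micro: 2; S2 reads c2=-12675/64 → after 3×micro: -823875/512 ⇒ (c0=0, c1=2, c2=-823875/512)

c1 at macro-step 1 = 1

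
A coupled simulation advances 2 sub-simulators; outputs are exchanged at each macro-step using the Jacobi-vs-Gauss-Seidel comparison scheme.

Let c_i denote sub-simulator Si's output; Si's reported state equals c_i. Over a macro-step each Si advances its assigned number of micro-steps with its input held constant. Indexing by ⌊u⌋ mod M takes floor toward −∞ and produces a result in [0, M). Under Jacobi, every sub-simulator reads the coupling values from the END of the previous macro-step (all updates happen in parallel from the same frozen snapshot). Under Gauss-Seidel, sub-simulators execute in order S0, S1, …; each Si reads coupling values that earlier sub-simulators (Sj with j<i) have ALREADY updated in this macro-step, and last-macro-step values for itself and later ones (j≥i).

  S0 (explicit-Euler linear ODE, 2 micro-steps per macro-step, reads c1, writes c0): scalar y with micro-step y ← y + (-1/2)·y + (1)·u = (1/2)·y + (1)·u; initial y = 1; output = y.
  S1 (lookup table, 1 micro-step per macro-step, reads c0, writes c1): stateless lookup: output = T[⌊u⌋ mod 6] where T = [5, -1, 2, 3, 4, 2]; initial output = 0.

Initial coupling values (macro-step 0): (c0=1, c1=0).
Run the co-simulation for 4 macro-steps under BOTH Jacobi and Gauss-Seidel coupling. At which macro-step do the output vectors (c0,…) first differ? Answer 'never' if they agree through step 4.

first divergence at macro-step: 1

[Jacobi] macro 1: S0 reads c1=0 → after 2×micro: 1/4; S1 reads c0=1 → after 1×micro: -1 ⇒ (c0=1/4, c1=-1)
[Jacobi] macro 2: S0 reads c1=-1 → after 2×micro: -23/16; S1 reads c0=1/4 → after 1×micro: 5 ⇒ (c0=-23/16, c1=5)
[Jacobi] macro 3: S0 reads c1=5 → after 2×micro: 457/64; S1 reads c0=-23/16 → after 1×micro: 4 ⇒ (c0=457/64, c1=4)
[Jacobi] macro 4: S0 reads c1=4 → after 2×micro: 1993/256; S1 reads c0=457/64 → after 1×micro: -1 ⇒ (c0=1993/256, c1=-1)
[Gauss-Seidel] macro 1: S0 reads c1=0 → after 2×micro: 1/4; S1 reads c0=1/4 → after 1×micro: 5 ⇒ (c0=1/4, c1=5)
[Gauss-Seidel] macro 2: S0 reads c1=5 → after 2×micro: 121/16; S1 reads c0=121/16 → after 1×micro: -1 ⇒ (c0=121/16, c1=-1)
[Gauss-Seidel] macro 3: S0 reads c1=-1 → after 2×micro: 25/64; S1 reads c0=25/64 → after 1×micro: 5 ⇒ (c0=25/64, c1=5)
[Gauss-Seidel] macro 4: S0 reads c1=5 → after 2×micro: 1945/256; S1 reads c0=1945/256 → after 1×micro: -1 ⇒ (c0=1945/256, c1=-1)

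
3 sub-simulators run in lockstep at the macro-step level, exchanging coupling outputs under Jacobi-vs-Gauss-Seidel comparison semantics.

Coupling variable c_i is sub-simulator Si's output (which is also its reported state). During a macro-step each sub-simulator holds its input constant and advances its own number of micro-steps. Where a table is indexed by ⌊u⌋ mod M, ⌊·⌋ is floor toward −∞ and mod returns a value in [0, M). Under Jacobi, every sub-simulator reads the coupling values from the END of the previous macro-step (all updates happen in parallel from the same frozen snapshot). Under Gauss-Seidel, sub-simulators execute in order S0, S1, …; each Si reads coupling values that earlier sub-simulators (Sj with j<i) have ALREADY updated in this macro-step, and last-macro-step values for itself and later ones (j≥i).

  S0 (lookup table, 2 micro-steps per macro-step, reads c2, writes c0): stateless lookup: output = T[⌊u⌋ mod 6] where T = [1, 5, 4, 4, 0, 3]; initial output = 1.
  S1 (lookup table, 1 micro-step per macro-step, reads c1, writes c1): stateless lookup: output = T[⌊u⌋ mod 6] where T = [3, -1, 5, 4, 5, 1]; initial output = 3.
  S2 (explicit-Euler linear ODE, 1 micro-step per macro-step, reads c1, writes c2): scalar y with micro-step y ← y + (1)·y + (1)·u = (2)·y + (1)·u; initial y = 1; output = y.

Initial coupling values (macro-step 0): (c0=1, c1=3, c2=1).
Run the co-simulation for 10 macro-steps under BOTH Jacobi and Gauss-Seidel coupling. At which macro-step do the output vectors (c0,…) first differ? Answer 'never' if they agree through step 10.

first divergence at macro-step: 1

[Jacobi] macro 1: S0 reads c2=1 → after 2×micro: 5; S1 reads c1=3 → after 1×micro: 4; S2 reads c1=3 → after 1×micro: 5 ⇒ (c0=5, c1=4, c2=5)
[Jacobi] macro 2: S0 reads c2=5 → after 2×micro: 3; S1 reads c1=4 → after 1×micro: 5; S2 reads c1=4 → after 1×micro: 14 ⇒ (c0=3, c1=5, c2=14)
[Jacobi] macro 3: S0 reads c2=14 → after 2×micro: 4; S1 reads c1=5 → after 1×micro: 1; S2 reads c1=5 → after 1×micro: 33 ⇒ (c0=4, c1=1, c2=33)
[Jacobi] macro 4: S0 reads c2=33 → after 2×micro: 4; S1 reads c1=1 → after 1×micro: -1; S2 reads c1=1 → after 1×micro: 67 ⇒ (c0=4, c1=-1, c2=67)
[Jacobi] macro 5: S0 reads c2=67 → after 2×micro: 5; S1 reads c1=-1 → after 1×micro: 1; S2 reads c1=-1 → after 1×micro: 133 ⇒ (c0=5, c1=1, c2=133)
[Jacobi] macro 6: S0 reads c2=133 → after 2×micro: 5; S1 reads c1=1 → after 1×micro: -1; S2 reads c1=1 → after 1×micro: 267 ⇒ (c0=5, c1=-1, c2=267)
[Jacobi] macro 7: S0 reads c2=267 → after 2×micro: 4; S1 reads c1=-1 → after 1×micro: 1; S2 reads c1=-1 → after 1×micro: 533 ⇒ (c0=4, c1=1, c2=533)
[Jacobi] macro 8: S0 reads c2=533 → after 2×micro: 3; S1 reads c1=1 → after 1×micro: -1; S2 reads c1=1 → after 1×micro: 1067 ⇒ (c0=3, c1=-1, c2=1067)
[Jacobi] macro 9: S0 reads c2=1067 → after 2×micro: 3; S1 reads c1=-1 → after 1×micro: 1; S2 reads c1=-1 → after 1×micro: 2133 ⇒ (c0=3, c1=1, c2=2133)
[Jacobi] macro 10: S0 reads c2=2133 → after 2×micro: 4; S1 reads c1=1 → after 1×micro: -1; S2 reads c1=1 → after 1×micro: 4267 ⇒ (c0=4, c1=-1, c2=4267)
[Gauss-Seidel] macro 1: S0 reads c2=1 → after 2×micro: 5; S1 reads c1=3 → after 1×micro: 4; S2 reads c1=4 → after 1×micro: 6 ⇒ (c0=5, c1=4, c2=6)
[Gauss-Seidel] macro 2: S0 reads c2=6 → after 2×micro: 1; S1 reads c1=4 → after 1×micro: 5; S2 reads c1=5 → after 1×micro: 17 ⇒ (c0=1, c1=5, c2=17)
[Gauss-Seidel] macro 3: S0 reads c2=17 → after 2×micro: 3; S1 reads c1=5 → after 1×micro: 1; S2 reads c1=1 → after 1×micro: 35 ⇒ (c0=3, c1=1, c2=35)
[Gauss-Seidel] macro 4: S0 reads c2=35 → after 2×micro: 3; S1 reads c1=1 → after 1×micro: -1; S2 reads c1=-1 → after 1×micro: 69 ⇒ (c0=3, c1=-1, c2=69)
[Gauss-Seidel] macro 5: S0 reads c2=69 → after 2×micro: 4; S1 reads c1=-1 → after 1×micro: 1; S2 reads c1=1 → after 1×micro: 139 ⇒ (c0=4, c1=1, c2=139)
[Gauss-Seidel] macro 6: S0 reads c2=139 → after 2×micro: 5; S1 reads c1=1 → after 1×micro: -1; S2 reads c1=-1 → after 1×micro: 277 ⇒ (c0=5, c1=-1, c2=277)
[Gauss-Seidel] macro 7: S0 reads c2=277 → after 2×micro: 5; S1 reads c1=-1 → after 1×micro: 1; S2 reads c1=1 → after 1×micro: 555 ⇒ (c0=5, c1=1, c2=555)
[Gauss-Seidel] macro 8: S0 reads c2=555 → after 2×micro: 4; S1 reads c1=1 → after 1×micro: -1; S2 reads c1=-1 → after 1×micro: 1109 ⇒ (c0=4, c1=-1, c2=1109)
[Gauss-Seidel] macro 9: S0 reads c2=1109 → after 2×micro: 3; S1 reads c1=-1 → after 1×micro: 1; S2 reads c1=1 → after 1×micro: 2219 ⇒ (c0=3, c1=1, c2=2219)
[Gauss-Seidel] macro 10: S0 reads c2=2219 → after 2×micro: 3; S1 reads c1=1 → after 1×micro: -1; S2 reads c1=-1 → after 1×micro: 4437 ⇒ (c0=3, c1=-1, c2=4437)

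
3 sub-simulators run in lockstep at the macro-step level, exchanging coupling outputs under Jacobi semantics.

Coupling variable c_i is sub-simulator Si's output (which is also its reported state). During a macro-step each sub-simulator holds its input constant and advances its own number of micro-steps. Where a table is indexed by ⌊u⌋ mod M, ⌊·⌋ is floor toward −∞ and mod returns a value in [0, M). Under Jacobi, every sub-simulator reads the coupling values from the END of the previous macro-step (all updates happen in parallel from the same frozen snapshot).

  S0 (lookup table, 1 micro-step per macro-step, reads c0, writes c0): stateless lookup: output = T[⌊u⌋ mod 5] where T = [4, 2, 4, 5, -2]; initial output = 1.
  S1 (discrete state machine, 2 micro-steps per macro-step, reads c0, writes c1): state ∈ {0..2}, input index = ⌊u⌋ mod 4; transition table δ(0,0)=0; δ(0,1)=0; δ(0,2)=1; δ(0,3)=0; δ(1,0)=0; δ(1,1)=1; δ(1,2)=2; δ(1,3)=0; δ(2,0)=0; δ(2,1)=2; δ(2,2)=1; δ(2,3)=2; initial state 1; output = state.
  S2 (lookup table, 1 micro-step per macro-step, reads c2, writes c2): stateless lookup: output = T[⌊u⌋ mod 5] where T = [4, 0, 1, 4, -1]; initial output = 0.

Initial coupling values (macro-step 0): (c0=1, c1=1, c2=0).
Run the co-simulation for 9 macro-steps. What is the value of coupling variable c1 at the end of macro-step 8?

c1 at macro-step 8 = 2

macro 1: S0 reads c0=1 → after 1×micro: 2; S1 reads c0=1 → after 2×micro: 1; S2 reads c2=0 → after 1×micro: 4 ⇒ (c0=2, c1=1, c2=4)
macro 2: S0 reads c0=2 → after 1×micro: 4; S1 reads c0=2 → after 2×micro: 1; S2 reads c2=4 → after 1×micro: -1 ⇒ (c0=4, c1=1, c2=-1)
macro 3: S0 reads c0=4 → after 1×micro: -2; S1 reads c0=4 → after 2×micro: 0; S2 reads c2=-1 → after 1×micro: -1 ⇒ (c0=-2, c1=0, c2=-1)
macro 4: S0 reads c0=-2 → after 1×micro: 5; S1 reads c0=-2 → after 2×micro: 2; S2 reads c2=-1 → after 1×micro: -1 ⇒ (c0=5, c1=2, c2=-1)
macro 5: S0 reads c0=5 → after 1×micro: 4; S1 reads c0=5 → after 2×micro: 2; S2 reads c2=-1 → after 1×micro: -1 ⇒ (c0=4, c1=2, c2=-1)
macro 6: S0 reads c0=4 → after 1×micro: -2; S1 reads c0=4 → after 2×micro: 0; S2 reads c2=-1 → after 1×micro: -1 ⇒ (c0=-2, c1=0, c2=-1)
macro 7: S0 reads c0=-2 → after 1×micro: 5; S1 reads c0=-2 → after 2×micro: 2; S2 reads c2=-1 → after 1×micro: -1 ⇒ (c0=5, c1=2, c2=-1)
macro 8: S0 reads c0=5 → after 1×micro: 4; S1 reads c0=5 → after 2×micro: 2; S2 reads c2=-1 → after 1×micro: -1 ⇒ (c0=4, c1=2, c2=-1)
macro 9: S0 reads c0=4 → after 1×micro: -2; S1 reads c0=4 → after 2×micro: 0; S2 reads c2=-1 → after 1×micro: -1 ⇒ (c0=-2, c1=0, c2=-1)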